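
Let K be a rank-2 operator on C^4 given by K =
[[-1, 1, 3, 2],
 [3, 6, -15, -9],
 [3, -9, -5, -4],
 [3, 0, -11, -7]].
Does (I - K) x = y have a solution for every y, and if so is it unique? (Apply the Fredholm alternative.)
(I - K) is invertible (det(I - K) = -220 ≠ 0), so for every y in C^4 the equation (I - K) x = y has a unique solution.

K has rank 2 and factors as K = U V^T = u1 v1^T + u2 v2^T with u1 = (1, -3, -3, -3), v1 = (-1, 1, 3, 2), u2 = (0, -3, 2, -1), v2 = (0, -3, 2, 1) (multiplying out reproduces the displayed K). The nonzero eigenvalues of U V^T coincide with those of the 2 x 2 matrix G = V^T U = [[v1·u1, v1·u2], [v2·u1, v2·u2]] = [[-19, 1], [0, 12]], and by the Sylvester determinant identity det(I_4 - U V^T) = det(I_2 - V^T U) = det([[20, -1], [0, -11]]) = (20)(-11) - (-1)(0) = -220. (Direct check: I - K =
[[2, -1, -3, -2],
 [-3, -5, 15, 9],
 [-3, 9, 6, 4],
 [-3, 0, 11, 8]]
has determinant -220.) The finite-dimensional Fredholm alternative says: either (I - K) is invertible, or ker(I - K) ≠ {0} and then range(I - K) = ker((I - K)^*)^⊥, with dim ker(I - K) = dim ker((I - K)^*). Since det(I - K) ≠ 0, 1 is not an eigenvalue of K and ker(I - K) = {0}, so we are in the first case: for every y there is a unique x = (I - K)^(-1) y. (Explicitly, by the Woodbury identity, (I - U V^T)^(-1) = I + U (I_2 - G)^(-1) V^T.)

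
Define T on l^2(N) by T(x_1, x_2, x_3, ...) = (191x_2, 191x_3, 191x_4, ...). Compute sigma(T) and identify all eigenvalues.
sigma(T) = closed disk {z in C : |z| ≤ 191}; sigma_p(T) = open disk {z in C : |z| < 191}

Note T = 191·V where V is the unit left shift (V x)_k = x_{k+1}; so sigma(T) = 191·sigma(V) and ||T|| = 191||V||. ||T x||^2 = 36481sum_{k≥2} |x_k|^2 ≤ 36481||x||^2, with equality on {x : x_1 = 0}, so ||T|| = 191. For any lambda with |lambda| < 191, set r = lambda/191 (|r| < 1); the vector x = (1, r, r^2, ...) is in l^2 and satisfies T x = 191(r, r^2, ...) = lambda x, so lambda is an eigenvalue. On the boundary |lambda| = 191 the geometric series diverges, so no l^2 eigenvector exists, but these lambda lie in the approximate point spectrum. Hence sigma(T) is the closed disk of radius 191 and sigma_p(T) is the open disk.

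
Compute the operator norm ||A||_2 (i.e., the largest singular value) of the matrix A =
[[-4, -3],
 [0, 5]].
||A||_2 = sqrt(40) ≈ 6.3246 (= sqrt(largest eigenvalue of A^T A))

||A||_2 = sigma_max(A) = sqrt(lambda_max(A^T A)). Form the symmetric matrix M = A^T A =
[[16, 12],
 [12, 34]].
Its characteristic polynomial (trace, determinant of M give the coefficients) is
  p(λ) = det(λ I - M) = λ^2 - 50λ + 400.
For λ^2 - 50λ + 400 the discriminant is 900. It is a perfect square (30^2), so the roots are rational: λ = (50 ± 30)/2 = 40, 10.
So the eigenvalues of A^T A are ≈ 10, 40 (all ≥ 0, as they must be for A^T A). The largest is λ_max = 40, hence ||A||_2 = sqrt(λ_max) = sqrt(40) ≈ 6.3246.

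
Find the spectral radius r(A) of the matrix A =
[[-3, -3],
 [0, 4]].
r(A) = 4

The eigenvalues of A are the roots of its characteristic polynomial. With M = A (coefficients from the trace and determinant):
  p(λ) = det(λ I - M) = λ^2 - λ - 12.
For λ^2 - λ - 12 the discriminant is 49. It is a perfect square (7^2), so the roots are rational: λ = (1 ± 7)/2 = 4, -3.
Thus the eigenvalues (to 4 decimals) are 4 (modulus 4); -3 (modulus 3). The spectral radius is the largest modulus: r(A) = 4. (Cross-check: r(A) ≤ ||A||_2 ≈ 5.389; equality holds whenever A is normal, though it can also hold for some non-normal A.)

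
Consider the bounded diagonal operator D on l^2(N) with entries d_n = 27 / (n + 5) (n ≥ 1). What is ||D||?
||D|| = 9/2 (attained at n = 1)

For D diagonal, ||D|| = sup_n |d_n| = sup_n 27/(n + 5). This is positive and strictly decreasing in n, so the supremum is attained at n = 1: d_1 = 27/(1 + 5) = 9/2. Hence ||D|| = 9/2.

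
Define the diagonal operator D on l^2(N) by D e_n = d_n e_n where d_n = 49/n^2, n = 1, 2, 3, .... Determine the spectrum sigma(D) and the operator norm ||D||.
sigma(D) = {49/n^2 : n ≥ 1} ∪ {0}; ||D|| = 49

A bounded diagonal operator on l^2 with diagonal entries d_n has spectrum equal to the closure of {d_n : n ≥ 1}: every d_n is an eigenvalue (with eigenvector e_n), so {d_n} ⊂ sigma(D); the spectrum is closed, so its closure is too; and for lambda not in the closure, (D - lambda I) has bounded inverse (the diagonal entries 1/(d_n - lambda) are bounded). For our sequence d_n = 49/n^2, n = 1, 2, 3, ...:
  - {d_n} = {49/n^2 : n ≥ 1}; the only limit point is 0
  - closure = {49/n^2 : n ≥ 1} ∪ {0}
For the norm: a diagonal operator has ||D|| = sup_n |d_n|. Here d_n = 49/n^2 is positive and decreasing, so sup_n |d_n| = d_1 = 49. So ||D|| = 49.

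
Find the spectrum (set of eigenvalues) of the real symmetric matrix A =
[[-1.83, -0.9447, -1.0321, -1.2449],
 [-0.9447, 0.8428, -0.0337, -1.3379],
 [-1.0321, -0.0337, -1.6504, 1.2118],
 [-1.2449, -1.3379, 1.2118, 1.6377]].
sigma(A) ≈ {-3, -2, 1, 3}

A is real symmetric, so its spectrum consists of real eigenvalues. Expanding the characteristic polynomial of the displayed matrix gives
  det(λ I - A) = p(λ) = λ^4 + (1)λ^3 + (-11)λ^2 + (-8.9988)λ + (18).
Solving p(λ) = 0 yields eigenvalues ≈ -3, -2, 1, 3. (A is shown rounded to 4 decimals, so these recover the underlying integer eigenvalues to within that precision.)
Verification: the trace of A = -1 equals the sum of eigenvalues -1, and det(A) ≈ 17.9996 matches the eigenvalue product 18.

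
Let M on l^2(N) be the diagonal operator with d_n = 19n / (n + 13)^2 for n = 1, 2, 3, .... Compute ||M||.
||M|| = 19/52 (attained at n = 13)

For M diagonal, ||M|| = sup_n |d_n|. Treat f(x) = 19x / (x + 13)^2 for real x > 0. By the quotient rule, f'(x) = 19(13 - x)/(x + 13)^3, which is positive for x < 13 and negative for x > 13. So f has a unique maximum at x = 13, and since 13 is a positive integer, the supremum over n ≥ 1 is attained at n = 13: d_13 = 19·13/(13 + 13)^2 = 19·13/676 = 19/52. Hence ||M|| = 19/52.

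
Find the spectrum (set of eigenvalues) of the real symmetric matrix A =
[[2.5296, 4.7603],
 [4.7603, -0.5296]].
sigma(A) ≈ {-4, 6}

A is real symmetric, so its spectrum consists of real eigenvalues. Expanding the characteristic polynomial of the displayed matrix gives
  det(λ I - A) = p(λ) = λ^2 + (-2)λ + (-24).
Solving p(λ) = 0 yields eigenvalues ≈ -4, 6. (A is shown rounded to 4 decimals, so these recover the underlying integer eigenvalues to within that precision.)
Verification: the trace of A = 2 equals the sum of eigenvalues 2, and det(A) ≈ -24.0001 matches the eigenvalue product -24.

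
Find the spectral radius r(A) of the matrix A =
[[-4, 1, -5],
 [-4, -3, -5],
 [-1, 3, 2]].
r(A) = sqrt(26) ≈ 5.099

The eigenvalues of A are the roots of its characteristic polynomial. With M = A (coefficients from the trace, the sum of principal 2x2 minors, and det A):
  p(λ) = det(λ I - M) = λ^3 + 5λ^2 + 12λ - 52.
By the rational root theorem any rational root is an integer divisor of 52. Testing λ = 2: p(2) = 8 + 20 + 24 - 52 = 0, so λ = 2 is a root. Dividing out (λ - 2) leaves p(λ) = (λ - 2)(λ^2 + 7λ + 26). For λ^2 + 7λ + 26 the discriminant is -55. It is negative, so the roots are the complex-conjugate pair λ = -7/2 ± (sqrt(55)/2) i ≈ -3.5 ± 3.7081i. For a conjugate pair the product of the roots equals the constant term, so |λ|^2 = 26 and |λ| = sqrt(26) ≈ 5.099.
Thus the eigenvalues (to 4 decimals) are -3.5 ± 3.7081i (modulus 5.099); 2 (modulus 2). The spectral radius is the largest modulus: r(A) = sqrt(26) ≈ 5.099. (Cross-check: r(A) ≤ ||A||_2 ≈ 9.3069; equality holds whenever A is normal, though it can also hold for some non-normal A.)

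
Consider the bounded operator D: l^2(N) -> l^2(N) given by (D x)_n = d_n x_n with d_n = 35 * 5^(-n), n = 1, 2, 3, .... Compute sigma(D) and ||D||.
sigma(D) = {35 * 5^(-n) : n ≥ 1} ∪ {0}; ||D|| = 7

A bounded diagonal operator on l^2 with diagonal entries d_n has spectrum equal to the closure of {d_n : n ≥ 1}: every d_n is an eigenvalue (with eigenvector e_n), so {d_n} ⊂ sigma(D); the spectrum is closed, so its closure is too; and for lambda not in the closure, (D - lambda I) has bounded inverse (the diagonal entries 1/(d_n - lambda) are bounded). For our sequence d_n = 35 * 5^(-n), n = 1, 2, 3, ...:
  - {d_n} = {35 * 5^(-n) : n ≥ 1}; the only limit point is 0
  - closure = {35 * 5^(-n) : n ≥ 1} ∪ {0}
For the norm: a diagonal operator has ||D|| = sup_n |d_n|. Here d_n = 35 * 5^(-n) is positive and decreasing, so sup_n |d_n| = d_1 = 35/5 = 7. So ||D|| = 7.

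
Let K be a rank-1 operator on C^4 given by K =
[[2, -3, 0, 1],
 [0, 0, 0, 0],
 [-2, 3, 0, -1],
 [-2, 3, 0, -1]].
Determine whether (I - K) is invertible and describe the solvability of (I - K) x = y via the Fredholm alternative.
(I - K) is singular (det(I - K) = 0, i.e. 1 ∈ sigma(K)). (I - K) x = y is solvable iff y ⊥ ker((I - K)^*) = span{(2, -3, 0, 1)}, i.e. iff 2y_1 - 3y_2 + y_4 = 0. When solvable, the solutions are x = y + c·(1, 0, -1, -1), c arbitrary (ker(I - K) = span{(1, 0, -1, -1)}, dimension 1).

K has rank 1, so it is an outer product K = u v^T: every row of K is a multiple of one row vector. Reading off the entries, u = (1, 0, -1, -1) and v = (2, -3, 0, 1) (row i of K equals u_i·v^T). A rank-one matrix u v^T satisfies K u = u (v·u) and kills the (3)-dimensional subspace v^⊥, so its characteristic polynomial is lambda^3 (lambda - v·u) with v·u = tr K = 1. Hence the eigenvalues of I - K are 1 (multiplicity 3) and 1 - (1) = 0, so det(I - K) = 0. (Direct check: I - K =
[[-1, 3, 0, -1],
 [0, 1, 0, 0],
 [2, -3, 1, 1],
 [2, -3, 0, 2]]
has determinant 0.) So 1 is an eigenvalue of K and (I - K) is not invertible. The finite-dimensional Fredholm alternative says: either (I - K) is invertible, or ker(I - K) ≠ {0} and then range(I - K) = ker((I - K)^*)^⊥, with dim ker(I - K) = dim ker((I - K)^*). We are in the second case, so we need both kernels. Kernel of I - K: (I - K) u = u - u (v·u) = u - u = 0, so ker(I - K) = span{u} = span{(1, 0, -1, -1)} (it is exactly 1-dimensional because rank(I - K) = 3). Kernel of the adjoint: K is real, so (I - K)^* = I - K^T = I - v u^T, and (I - v u^T) v = v - v (u·v) = 0; hence ker((I - K)^*) = span{v} = span{(2, -3, 0, 1)}. Therefore (I - K) x = y is solvable iff <y, v> = 0, i.e. iff 2y_1 - 3y_2 + y_4 = 0. When this holds, K y = u (v·y) = 0, so (I - K) y = y and x = y is a particular solution; the full solution set is the line x = y + c·u = y + c·(1, 0, -1, -1), c ∈ C.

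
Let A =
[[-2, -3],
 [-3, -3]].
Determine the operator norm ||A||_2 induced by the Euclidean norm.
||A||_2 = sqrt((31 + sqrt(925))/2) ≈ 5.5414 (= sqrt(largest eigenvalue of A^T A))

||A||_2 = sigma_max(A) = sqrt(lambda_max(A^T A)). Form the symmetric matrix M = A^T A =
[[13, 15],
 [15, 18]].
Its characteristic polynomial (trace, determinant of M give the coefficients) is
  p(λ) = det(λ I - M) = λ^2 - 31λ + 9.
For λ^2 - 31λ + 9 the discriminant is 925. It is nonnegative but not a perfect square, so the roots are real and irrational: λ = (31 ± sqrt(925))/2 ≈ 30.7069, 0.2931.
So the eigenvalues of A^T A are ≈ 0.2931, 30.7069 (all ≥ 0, as they must be for A^T A). The largest is λ_max = (31 + sqrt(925))/2 ≈ 30.7069, hence ||A||_2 = sqrt(λ_max) = sqrt((31 + sqrt(925))/2) ≈ 5.5414.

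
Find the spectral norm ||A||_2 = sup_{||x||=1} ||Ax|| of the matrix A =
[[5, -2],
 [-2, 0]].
||A||_2 = sqrt((33 + sqrt(1025))/2) ≈ 5.7016 (= sqrt(largest eigenvalue of A^T A))

||A||_2 = sigma_max(A) = sqrt(lambda_max(A^T A)). Form the symmetric matrix M = A^T A =
[[29, -10],
 [-10, 4]].
Its characteristic polynomial (trace, determinant of M give the coefficients) is
  p(λ) = det(λ I - M) = λ^2 - 33λ + 16.
For λ^2 - 33λ + 16 the discriminant is 1025. It is nonnegative but not a perfect square, so the roots are real and irrational: λ = (33 ± sqrt(1025))/2 ≈ 32.5078, 0.4922.
So the eigenvalues of A^T A are ≈ 0.4922, 32.5078 (all ≥ 0, as they must be for A^T A). The largest is λ_max = (33 + sqrt(1025))/2 ≈ 32.5078, hence ||A||_2 = sqrt(λ_max) = sqrt((33 + sqrt(1025))/2) ≈ 5.7016.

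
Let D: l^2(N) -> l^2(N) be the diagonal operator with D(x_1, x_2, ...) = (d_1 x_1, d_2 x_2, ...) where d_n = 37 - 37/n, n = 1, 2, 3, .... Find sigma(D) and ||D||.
sigma(D) = {37 - 37/n : n ≥ 1} ∪ {37}; ||D|| = 37

A bounded diagonal operator on l^2 with diagonal entries d_n has spectrum equal to the closure of {d_n : n ≥ 1}: every d_n is an eigenvalue (with eigenvector e_n), so {d_n} ⊂ sigma(D); the spectrum is closed, so its closure is too; and for lambda not in the closure, (D - lambda I) has bounded inverse (the diagonal entries 1/(d_n - lambda) are bounded). For our sequence d_n = 37 - 37/n, n = 1, 2, 3, ...:
  - {d_n} = {37 - 37/n : n ≥ 1}; the only limit point is 37
  - closure = {37 - 37/n : n ≥ 1} ∪ {37}
For the norm: a diagonal operator has ||D|| = sup_n |d_n|. Here d_n = 37 - 37/n increases monotonically from d_1 = 0 toward 37, with all terms in [0, 37); so sup_n |d_n| = 37 (the supremum is the limit, not attained). So ||D|| = 37.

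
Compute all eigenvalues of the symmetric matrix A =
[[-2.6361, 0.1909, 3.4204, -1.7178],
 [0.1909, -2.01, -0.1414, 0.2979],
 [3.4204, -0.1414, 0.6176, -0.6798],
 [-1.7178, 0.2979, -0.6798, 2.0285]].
sigma(A) ≈ {-5, -2, 1, 4}

A is real symmetric, so its spectrum consists of real eigenvalues. Expanding the characteristic polynomial of the displayed matrix gives
  det(λ I - A) = p(λ) = λ^4 + (2)λ^3 + (-21)λ^2 + (-22)λ + (40.0026).
Solving p(λ) = 0 yields eigenvalues ≈ -5, -2, 1, 4. (A is shown rounded to 4 decimals, so these recover the underlying integer eigenvalues to within that precision.)
Verification: the trace of A = -2 equals the sum of eigenvalues -2, and det(A) ≈ 40.0026 matches the eigenvalue product 40.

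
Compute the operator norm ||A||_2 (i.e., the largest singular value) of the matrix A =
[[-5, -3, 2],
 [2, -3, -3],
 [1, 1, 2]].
||A||_2 ≈ 6.3782 (= sqrt(largest eigenvalue of A^T A))

||A||_2 = sigma_max(A) = sqrt(lambda_max(A^T A)). Form the symmetric matrix M = A^T A =
[[30, 10, -14],
 [10, 19, 5],
 [-14, 5, 17]].
Its characteristic polynomial (trace, sum of principal 2x2 minors, determinant of M give the coefficients) is
  p(λ) = det(λ I - M) = λ^3 - 66λ^2 + 1082λ - 2116.
No integer candidate from the rational root theorem (±divisors of 2116) is a root, so the roots are irrational. The cubic discriminant is Δ = 198463072 > 0, so there are three distinct real roots. p(2) = -208 and p(3) = 563 have opposite signs, so a root lies in (2, 3); Newton's method refines it to λ ≈ 2.2553. p(23) = 23 and p(24) = -340 have opposite signs, so a root lies in (23, 24); Newton's method refines it to λ ≈ 23.0627. p(40) = -436 and p(41) = 221 have opposite signs, so a root lies in (40, 41); Newton's method refines it to λ ≈ 40.682. Check (Vieta): the three roots sum to 66, matching tr M = 66.
So the eigenvalues of A^T A are ≈ 2.2553, 23.0627, 40.682 (all ≥ 0, as they must be for A^T A). The largest is λ_max ≈ 40.682, hence ||A||_2 = sqrt(λ_max) ≈ 6.3782.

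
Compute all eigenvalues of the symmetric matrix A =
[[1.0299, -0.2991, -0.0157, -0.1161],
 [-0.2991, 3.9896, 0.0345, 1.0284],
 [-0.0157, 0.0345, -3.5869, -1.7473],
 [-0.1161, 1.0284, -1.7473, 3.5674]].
sigma(A) ≈ {-4, 1, 3, 5}

A is real symmetric, so its spectrum consists of real eigenvalues. Expanding the characteristic polynomial of the displayed matrix gives
  det(λ I - A) = p(λ) = λ^4 + (-5)λ^3 + (-13)λ^2 + (77)λ + (-59.9987).
Solving p(λ) = 0 yields eigenvalues ≈ -4, 1, 3, 5. (A is shown rounded to 4 decimals, so these recover the underlying integer eigenvalues to within that precision.)
Verification: the trace of A = 5 equals the sum of eigenvalues 5, and det(A) ≈ -59.9987 matches the eigenvalue product -60.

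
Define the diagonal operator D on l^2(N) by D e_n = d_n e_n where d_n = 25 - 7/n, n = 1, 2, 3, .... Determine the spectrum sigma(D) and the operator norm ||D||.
sigma(D) = {25 - 7/n : n ≥ 1} ∪ {25}; ||D|| = 25

A bounded diagonal operator on l^2 with diagonal entries d_n has spectrum equal to the closure of {d_n : n ≥ 1}: every d_n is an eigenvalue (with eigenvector e_n), so {d_n} ⊂ sigma(D); the spectrum is closed, so its closure is too; and for lambda not in the closure, (D - lambda I) has bounded inverse (the diagonal entries 1/(d_n - lambda) are bounded). For our sequence d_n = 25 - 7/n, n = 1, 2, 3, ...:
  - {d_n} = {25 - 7/n : n ≥ 1}; the only limit point is 25
  - closure = {25 - 7/n : n ≥ 1} ∪ {25}
For the norm: a diagonal operator has ||D|| = sup_n |d_n|. Here d_n = 25 - 7/n increases monotonically from d_1 = 18 toward 25, with all terms in [18, 25); so sup_n |d_n| = 25 (the supremum is the limit, not attained). So ||D|| = 25.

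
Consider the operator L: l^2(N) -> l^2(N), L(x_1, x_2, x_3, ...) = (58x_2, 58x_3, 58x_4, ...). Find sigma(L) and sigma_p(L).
sigma(L) = closed disk {z in C : |z| ≤ 58}; sigma_p(L) = open disk {z in C : |z| < 58}

Note L = 58·V where V is the unit left shift (V x)_k = x_{k+1}; so sigma(L) = 58·sigma(V) and ||L|| = 58||V||. ||L x||^2 = 3364sum_{k≥2} |x_k|^2 ≤ 3364||x||^2, with equality on {x : x_1 = 0}, so ||L|| = 58. For any lambda with |lambda| < 58, set r = lambda/58 (|r| < 1); the vector x = (1, r, r^2, ...) is in l^2 and satisfies L x = 58(r, r^2, ...) = lambda x, so lambda is an eigenvalue. On the boundary |lambda| = 58 the geometric series diverges, so no l^2 eigenvector exists, but these lambda lie in the approximate point spectrum. Hence sigma(L) is the closed disk of radius 58 and sigma_p(L) is the open disk.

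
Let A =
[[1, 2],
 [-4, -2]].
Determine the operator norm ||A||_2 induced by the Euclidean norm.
||A||_2 = sqrt((25 + sqrt(481))/2) ≈ 4.8442 (= sqrt(largest eigenvalue of A^T A))

||A||_2 = sigma_max(A) = sqrt(lambda_max(A^T A)). Form the symmetric matrix M = A^T A =
[[17, 10],
 [10, 8]].
Its characteristic polynomial (trace, determinant of M give the coefficients) is
  p(λ) = det(λ I - M) = λ^2 - 25λ + 36.
For λ^2 - 25λ + 36 the discriminant is 481. It is nonnegative but not a perfect square, so the roots are real and irrational: λ = (25 ± sqrt(481))/2 ≈ 23.4659, 1.5341.
So the eigenvalues of A^T A are ≈ 1.5341, 23.4659 (all ≥ 0, as they must be for A^T A). The largest is λ_max = (25 + sqrt(481))/2 ≈ 23.4659, hence ||A||_2 = sqrt(λ_max) = sqrt((25 + sqrt(481))/2) ≈ 4.8442.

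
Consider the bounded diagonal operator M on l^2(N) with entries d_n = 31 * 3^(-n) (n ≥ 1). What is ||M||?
||M|| = 31/3 (attained at n = 1)

For M diagonal, ||M|| = sup_n |d_n|. The sequence d_n = 31 * 3^(-n) is positive and strictly decreasing (ratio 3^(-1) < 1), so the supremum is d_1 = 31/3. Hence ||M|| = 31/3.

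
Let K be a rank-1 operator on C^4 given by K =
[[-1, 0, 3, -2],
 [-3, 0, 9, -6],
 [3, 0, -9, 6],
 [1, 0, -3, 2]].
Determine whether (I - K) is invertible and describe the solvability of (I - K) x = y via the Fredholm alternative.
(I - K) is invertible (det(I - K) = 9 ≠ 0), so for every y in C^4 the equation (I - K) x = y has a unique solution.

K has rank 1, so it is an outer product K = u v^T: every row of K is a multiple of one row vector. Reading off the entries, u = (-1, -3, 3, 1) and v = (1, 0, -3, 2) (row i of K equals u_i·v^T). A rank-one matrix u v^T satisfies K u = u (v·u) and kills the (3)-dimensional subspace v^⊥, so its characteristic polynomial is lambda^3 (lambda - v·u) with v·u = tr K = -8. Hence the eigenvalues of I - K are 1 (multiplicity 3) and 1 - (-8) = 9, so det(I - K) = 9. (Direct check: I - K =
[[2, 0, -3, 2],
 [3, 1, -9, 6],
 [-3, 0, 10, -6],
 [-1, 0, 3, -1]]
has determinant 9.) The finite-dimensional Fredholm alternative says: either (I - K) is invertible, or ker(I - K) ≠ {0} and then range(I - K) = ker((I - K)^*)^⊥, with dim ker(I - K) = dim ker((I - K)^*). Since det(I - K) ≠ 0, 1 is not an eigenvalue of K and ker(I - K) = {0}, so we are in the first case: for every y there is a unique x = (I - K)^(-1) y. Explicitly, by the Sherman–Morrison formula, (I - u v^T)^(-1) = I + u v^T/(1 - v·u), i.e. (I - K)^(-1) = I + K/(9).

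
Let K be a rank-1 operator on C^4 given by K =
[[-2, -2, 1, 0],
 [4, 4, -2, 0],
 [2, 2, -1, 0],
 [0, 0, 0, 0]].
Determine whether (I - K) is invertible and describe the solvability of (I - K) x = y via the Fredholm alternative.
(I - K) is singular (det(I - K) = 0, i.e. 1 ∈ sigma(K)). (I - K) x = y is solvable iff y ⊥ ker((I - K)^*) = span{(-2, -2, 1, 0)}, i.e. iff -2y_1 - 2y_2 + y_3 = 0. When solvable, the solutions are x = y + c·(1, -2, -1, 0), c arbitrary (ker(I - K) = span{(1, -2, -1, 0)}, dimension 1).

K has rank 1, so it is an outer product K = u v^T: every row of K is a multiple of one row vector. Reading off the entries, u = (1, -2, -1, 0) and v = (-2, -2, 1, 0) (row i of K equals u_i·v^T). A rank-one matrix u v^T satisfies K u = u (v·u) and kills the (3)-dimensional subspace v^⊥, so its characteristic polynomial is lambda^3 (lambda - v·u) with v·u = tr K = 1. Hence the eigenvalues of I - K are 1 (multiplicity 3) and 1 - (1) = 0, so det(I - K) = 0. (Direct check: I - K =
[[3, 2, -1, 0],
 [-4, -3, 2, 0],
 [-2, -2, 2, 0],
 [0, 0, 0, 1]]
has determinant 0.) So 1 is an eigenvalue of K and (I - K) is not invertible. The finite-dimensional Fredholm alternative says: either (I - K) is invertible, or ker(I - K) ≠ {0} and then range(I - K) = ker((I - K)^*)^⊥, with dim ker(I - K) = dim ker((I - K)^*). We are in the second case, so we need both kernels. Kernel of I - K: (I - K) u = u - u (v·u) = u - u = 0, so ker(I - K) = span{u} = span{(1, -2, -1, 0)} (it is exactly 1-dimensional because rank(I - K) = 3). Kernel of the adjoint: K is real, so (I - K)^* = I - K^T = I - v u^T, and (I - v u^T) v = v - v (u·v) = 0; hence ker((I - K)^*) = span{v} = span{(-2, -2, 1, 0)}. Therefore (I - K) x = y is solvable iff <y, v> = 0, i.e. iff -2y_1 - 2y_2 + y_3 = 0. When this holds, K y = u (v·y) = 0, so (I - K) y = y and x = y is a particular solution; the full solution set is the line x = y + c·u = y + c·(1, -2, -1, 0), c ∈ C.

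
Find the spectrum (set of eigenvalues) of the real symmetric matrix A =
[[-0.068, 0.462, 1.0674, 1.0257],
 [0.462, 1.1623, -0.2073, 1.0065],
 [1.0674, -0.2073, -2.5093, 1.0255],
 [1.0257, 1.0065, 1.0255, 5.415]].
sigma(A) ≈ {-3, 0, 1, 6}

A is real symmetric, so its spectrum consists of real eigenvalues. Expanding the characteristic polynomial of the displayed matrix gives
  det(λ I - A) = p(λ) = λ^4 + (-4)λ^3 + (-15)λ^2 + (17.9984)λ + (0).
Solving p(λ) = 0 yields eigenvalues ≈ -3, 0, 1, 6. (A is shown rounded to 4 decimals, so these recover the underlying integer eigenvalues to within that precision.)
Verification: the trace of A = 4 equals the sum of eigenvalues 4, and det(A) ≈ 0.0003 matches the eigenvalue product 0.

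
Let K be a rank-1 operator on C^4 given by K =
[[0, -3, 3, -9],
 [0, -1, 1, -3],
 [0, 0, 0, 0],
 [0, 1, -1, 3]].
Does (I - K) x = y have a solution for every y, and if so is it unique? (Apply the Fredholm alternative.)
(I - K) is invertible (det(I - K) = -1 ≠ 0), so for every y in C^4 the equation (I - K) x = y has a unique solution.

K has rank 1, so it is an outer product K = u v^T: every row of K is a multiple of one row vector. Reading off the entries, u = (-3, -1, 0, 1) and v = (0, 1, -1, 3) (row i of K equals u_i·v^T). A rank-one matrix u v^T satisfies K u = u (v·u) and kills the (3)-dimensional subspace v^⊥, so its characteristic polynomial is lambda^3 (lambda - v·u) with v·u = tr K = 2. Hence the eigenvalues of I - K are 1 (multiplicity 3) and 1 - (2) = -1, so det(I - K) = -1. (Direct check: I - K =
[[1, 3, -3, 9],
 [0, 2, -1, 3],
 [0, 0, 1, 0],
 [0, -1, 1, -2]]
has determinant -1.) The finite-dimensional Fredholm alternative says: either (I - K) is invertible, or ker(I - K) ≠ {0} and then range(I - K) = ker((I - K)^*)^⊥, with dim ker(I - K) = dim ker((I - K)^*). Since det(I - K) ≠ 0, 1 is not an eigenvalue of K and ker(I - K) = {0}, so we are in the first case: for every y there is a unique x = (I - K)^(-1) y. Explicitly, by the Sherman–Morrison formula, (I - u v^T)^(-1) = I + u v^T/(1 - v·u), i.e. (I - K)^(-1) = I - K.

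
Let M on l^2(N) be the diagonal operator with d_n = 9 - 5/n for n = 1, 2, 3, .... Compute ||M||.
||M|| = 9

For a diagonal operator on l^2 with entries d_n, ||M|| = sup_n |d_n|. Here d_1 = 4, d_2 = 13/2, ..., and d_n = 9 - 5/n increases monotonically toward 9. All terms lie in [4, 9), so |d_n| = d_n and the supremum is the limit 9, which is not attained by any individual d_n. Hence ||M|| = 9.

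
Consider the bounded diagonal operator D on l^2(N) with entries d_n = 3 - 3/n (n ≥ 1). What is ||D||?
||D|| = 3

For a diagonal operator on l^2 with entries d_n, ||D|| = sup_n |d_n|. Here d_1 = 0, d_2 = 3/2, ..., and d_n = 3 - 3/n increases monotonically toward 3. All terms lie in [0, 3), so |d_n| = d_n and the supremum is the limit 3, which is not attained by any individual d_n. Hence ||D|| = 3.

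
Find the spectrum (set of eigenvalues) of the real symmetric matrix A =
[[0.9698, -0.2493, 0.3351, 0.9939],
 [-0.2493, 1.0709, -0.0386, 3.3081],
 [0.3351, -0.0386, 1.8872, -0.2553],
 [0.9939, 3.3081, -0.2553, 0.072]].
sigma(A) ≈ {-3, 1, 2, 4}

A is real symmetric, so its spectrum consists of real eigenvalues. Expanding the characteristic polynomial of the displayed matrix gives
  det(λ I - A) = p(λ) = λ^4 + (-4)λ^3 + (-7)λ^2 + (33.9982)λ + (-23.9981).
Solving p(λ) = 0 yields eigenvalues ≈ -3, 1, 2, 4. (A is shown rounded to 4 decimals, so these recover the underlying integer eigenvalues to within that precision.)
Verification: the trace of A = 4 equals the sum of eigenvalues 4, and det(A) ≈ -23.9981 matches the eigenvalue product -24.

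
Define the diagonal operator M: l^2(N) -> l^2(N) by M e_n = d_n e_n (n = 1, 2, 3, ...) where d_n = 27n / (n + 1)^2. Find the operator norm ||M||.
||M|| = 27/4 (attained at n = 1)

For M diagonal, ||M|| = sup_n |d_n|. Treat f(x) = 27x / (x + 1)^2 for real x > 0. By the quotient rule, f'(x) = 27(1 - x)/(x + 1)^3, which is positive for x < 1 and negative for x > 1. So f has a unique maximum at x = 1, and since 1 is a positive integer, the supremum over n ≥ 1 is attained at n = 1: d_1 = 27·1/(1 + 1)^2 = 27·1/4 = 27/4. Hence ||M|| = 27/4.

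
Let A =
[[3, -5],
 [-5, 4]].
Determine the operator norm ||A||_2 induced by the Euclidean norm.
||A||_2 = sqrt((75 + sqrt(4949))/2) ≈ 8.5249 (= sqrt(largest eigenvalue of A^T A))

||A||_2 = sigma_max(A) = sqrt(lambda_max(A^T A)). Form the symmetric matrix M = A^T A =
[[34, -35],
 [-35, 41]].
Its characteristic polynomial (trace, determinant of M give the coefficients) is
  p(λ) = det(λ I - M) = λ^2 - 75λ + 169.
For λ^2 - 75λ + 169 the discriminant is 4949. It is nonnegative but not a perfect square, so the roots are real and irrational: λ = (75 ± sqrt(4949))/2 ≈ 72.6746, 2.3254.
So the eigenvalues of A^T A are ≈ 2.3254, 72.6746 (all ≥ 0, as they must be for A^T A). The largest is λ_max = (75 + sqrt(4949))/2 ≈ 72.6746, hence ||A||_2 = sqrt(λ_max) = sqrt((75 + sqrt(4949))/2) ≈ 8.5249.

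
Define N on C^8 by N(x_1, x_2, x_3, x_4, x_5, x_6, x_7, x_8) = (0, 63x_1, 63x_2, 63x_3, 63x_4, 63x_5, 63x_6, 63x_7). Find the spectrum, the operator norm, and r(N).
sigma(N) = {0}; ||N|| = 63; r(N) = 0. (N is nilpotent with N^8 = 0.)

On C^8, N is a strictly lower-triangular matrix with 63 on the subdiagonal and zeros elsewhere, so its characteristic polynomial is lambda^8 and every eigenvalue is 0: sigma(N) = {0}. For the operator norm, N e_i = 63e_{i+1} for i = 1, ..., 7 and N e_8 = 0, so the singular values of N are 63 (with multiplicity 7) and 0; hence ||N|| = 63. The spectral radius r(N) = max|lambda| = 0. Note ||N|| > r(N) — characteristic of non-normal nilpotent operators. Indeed N^8 = 0.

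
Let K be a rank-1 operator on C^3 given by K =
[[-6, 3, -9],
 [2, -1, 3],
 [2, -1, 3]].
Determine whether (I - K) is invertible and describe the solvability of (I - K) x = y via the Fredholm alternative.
(I - K) is invertible (det(I - K) = 5 ≠ 0), so for every y in C^3 the equation (I - K) x = y has a unique solution.

K has rank 1, so it is an outer product K = u v^T: every row of K is a multiple of one row vector. Reading off the entries, u = (-3, 1, 1) and v = (2, -1, 3) (row i of K equals u_i·v^T). A rank-one matrix u v^T satisfies K u = u (v·u) and kills the (2)-dimensional subspace v^⊥, so its characteristic polynomial is lambda^2 (lambda - v·u) with v·u = tr K = -4. Hence the eigenvalues of I - K are 1 (multiplicity 2) and 1 - (-4) = 5, so det(I - K) = 5. (Direct check: I - K =
[[7, -3, 9],
 [-2, 2, -3],
 [-2, 1, -2]]
has determinant 5.) The finite-dimensional Fredholm alternative says: either (I - K) is invertible, or ker(I - K) ≠ {0} and then range(I - K) = ker((I - K)^*)^⊥, with dim ker(I - K) = dim ker((I - K)^*). Since det(I - K) ≠ 0, 1 is not an eigenvalue of K and ker(I - K) = {0}, so we are in the first case: for every y there is a unique x = (I - K)^(-1) y. Explicitly, by the Sherman–Morrison formula, (I - u v^T)^(-1) = I + u v^T/(1 - v·u), i.e. (I - K)^(-1) = I + K/(5).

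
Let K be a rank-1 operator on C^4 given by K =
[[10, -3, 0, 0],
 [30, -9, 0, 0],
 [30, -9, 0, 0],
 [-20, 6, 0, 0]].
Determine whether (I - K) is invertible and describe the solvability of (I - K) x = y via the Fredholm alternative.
(I - K) is singular (det(I - K) = 0, i.e. 1 ∈ sigma(K)). (I - K) x = y is solvable iff y ⊥ ker((I - K)^*) = span{(10, -3, 0, 0)}, i.e. iff 10y_1 - 3y_2 = 0. When solvable, the solutions are x = y + c·(1, 3, 3, -2), c arbitrary (ker(I - K) = span{(1, 3, 3, -2)}, dimension 1).

K has rank 1, so it is an outer product K = u v^T: every row of K is a multiple of one row vector. Reading off the entries, u = (1, 3, 3, -2) and v = (10, -3, 0, 0) (row i of K equals u_i·v^T). A rank-one matrix u v^T satisfies K u = u (v·u) and kills the (3)-dimensional subspace v^⊥, so its characteristic polynomial is lambda^3 (lambda - v·u) with v·u = tr K = 1. Hence the eigenvalues of I - K are 1 (multiplicity 3) and 1 - (1) = 0, so det(I - K) = 0. (Direct check: I - K =
[[-9, 3, 0, 0],
 [-30, 10, 0, 0],
 [-30, 9, 1, 0],
 [20, -6, 0, 1]]
has determinant 0.) So 1 is an eigenvalue of K and (I - K) is not invertible. The finite-dimensional Fredholm alternative says: either (I - K) is invertible, or ker(I - K) ≠ {0} and then range(I - K) = ker((I - K)^*)^⊥, with dim ker(I - K) = dim ker((I - K)^*). We are in the second case, so we need both kernels. Kernel of I - K: (I - K) u = u - u (v·u) = u - u = 0, so ker(I - K) = span{u} = span{(1, 3, 3, -2)} (it is exactly 1-dimensional because rank(I - K) = 3). Kernel of the adjoint: K is real, so (I - K)^* = I - K^T = I - v u^T, and (I - v u^T) v = v - v (u·v) = 0; hence ker((I - K)^*) = span{v} = span{(10, -3, 0, 0)}. Therefore (I - K) x = y is solvable iff <y, v> = 0, i.e. iff 10y_1 - 3y_2 = 0. When this holds, K y = u (v·y) = 0, so (I - K) y = y and x = y is a particular solution; the full solution set is the line x = y + c·u = y + c·(1, 3, 3, -2), c ∈ C.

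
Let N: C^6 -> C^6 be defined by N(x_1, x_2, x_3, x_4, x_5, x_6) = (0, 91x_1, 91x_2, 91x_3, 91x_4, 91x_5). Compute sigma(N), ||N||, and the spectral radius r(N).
sigma(N) = {0}; ||N|| = 91; r(N) = 0. (N is nilpotent with N^6 = 0.)

On C^6, N is a strictly lower-triangular matrix with 91 on the subdiagonal and zeros elsewhere, so its characteristic polynomial is lambda^6 and every eigenvalue is 0: sigma(N) = {0}. For the operator norm, N e_i = 91e_{i+1} for i = 1, ..., 5 and N e_6 = 0, so the singular values of N are 91 (with multiplicity 5) and 0; hence ||N|| = 91. The spectral radius r(N) = max|lambda| = 0. Note ||N|| > r(N) — characteristic of non-normal nilpotent operators. Indeed N^6 = 0.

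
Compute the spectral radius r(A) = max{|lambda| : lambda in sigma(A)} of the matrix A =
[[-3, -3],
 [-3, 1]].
r(A) = (2 + sqrt(52))/2 ≈ 4.6056

The eigenvalues of A are the roots of its characteristic polynomial. With M = A (coefficients from the trace and determinant):
  p(λ) = det(λ I - M) = λ^2 + 2λ - 12.
For λ^2 + 2λ - 12 the discriminant is 52. It is nonnegative but not a perfect square, so the roots are real and irrational: λ = (-2 ± sqrt(52))/2 ≈ 2.6056, -4.6056.
Thus the eigenvalues (to 4 decimals) are 2.6056 (modulus 2.6056); -4.6056 (modulus 4.6056). The spectral radius is the largest modulus: r(A) = (2 + sqrt(52))/2 ≈ 4.6056. (Cross-check: r(A) ≤ ||A||_2 ≈ 4.6056; equality holds whenever A is normal, though it can also hold for some non-normal A.)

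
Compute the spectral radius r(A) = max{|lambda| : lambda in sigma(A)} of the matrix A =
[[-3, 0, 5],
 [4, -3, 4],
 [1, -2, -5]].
r(A) ≈ 6.8818

The eigenvalues of A are the roots of its characteristic polynomial. With M = A (coefficients from the trace, the sum of principal 2x2 minors, and det A):
  p(λ) = det(λ I - M) = λ^3 + 11λ^2 + 42λ + 94.
No integer candidate from the rational root theorem (±divisors of 94) is a root, so the roots are irrational. The cubic discriminant is Δ = -40232 < 0, so there is one real root and a complex-conjugate pair. p(-7) = -4 and p(-6) = 22 have opposite signs, so a root lies in (-7, -6); Newton's method refines it to λ ≈ -6.8818. Dividing out (λ - (-6.8818)) leaves approximately λ^2 + 4.1182λ + 13.6593. For λ^2 + 4.1182λ + 13.6593 the discriminant is -37.6773. It is negative, so the remaining roots are the complex-conjugate pair λ ≈ -2.0591 ± 3.0691i. Their product equals the constant term, so |λ|^2 ≈ 13.6593 and |λ| ≈ 3.6958.
Thus the eigenvalues (to 4 decimals) are -6.8818 (modulus 6.8818); -2.0591 ± 3.0691i (modulus 3.6958). The spectral radius is the largest modulus: r(A) ≈ 6.8818. (Cross-check: r(A) ≤ ||A||_2 ≈ 8.1489; equality holds whenever A is normal, though it can also hold for some non-normal A.)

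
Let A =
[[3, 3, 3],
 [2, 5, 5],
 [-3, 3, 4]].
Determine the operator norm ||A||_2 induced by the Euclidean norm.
||A||_2 ≈ 9.726 (= sqrt(largest eigenvalue of A^T A))

||A||_2 = sigma_max(A) = sqrt(lambda_max(A^T A)). Form the symmetric matrix M = A^T A =
[[22, 10, 7],
 [10, 43, 46],
 [7, 46, 50]].
Its characteristic polynomial (trace, sum of principal 2x2 minors, determinant of M give the coefficients) is
  p(λ) = det(λ I - M) = λ^3 - 115λ^2 + 1931λ - 81.
No integer candidate from the rational root theorem (±divisors of 81) is a root, so the roots are irrational. The cubic discriminant is Δ = 20342744384 > 0, so there are three distinct real roots. p(0) = -81 and p(1) = 1736 have opposite signs, so a root lies in (0, 1); Newton's method refines it to λ ≈ 0.0421. p(20) = 539 and p(21) = -984 have opposite signs, so a root lies in (20, 21); Newton's method refines it to λ ≈ 20.362. p(94) = -4123 and p(95) = 2864 have opposite signs, so a root lies in (94, 95); Newton's method refines it to λ ≈ 94.5959. Check (Vieta): the three roots sum to 115, matching tr M = 115.
So the eigenvalues of A^T A are ≈ 0.0421, 20.362, 94.5959 (all ≥ 0, as they must be for A^T A). The largest is λ_max ≈ 94.5959, hence ||A||_2 = sqrt(λ_max) ≈ 9.726.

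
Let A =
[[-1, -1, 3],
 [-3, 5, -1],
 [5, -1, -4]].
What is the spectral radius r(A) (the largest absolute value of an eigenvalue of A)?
r(A) ≈ 6.6491

The eigenvalues of A are the roots of its characteristic polynomial. With M = A (coefficients from the trace, the sum of principal 2x2 minors, and det A):
  p(λ) = det(λ I - M) = λ^3 - 40λ + 28.
No integer candidate from the rational root theorem (±divisors of 28) is a root, so the roots are irrational. The cubic discriminant is Δ = 234832 > 0, so there are three distinct real roots. p(-7) = -35 and p(-6) = 52 have opposite signs, so a root lies in (-7, -6); Newton's method refines it to λ ≈ -6.6491. p(0) = 28 and p(1) = -11 have opposite signs, so a root lies in (0, 1); Newton's method refines it to λ ≈ 0.7089. p(5) = -47 and p(6) = 4 have opposite signs, so a root lies in (5, 6); Newton's method refines it to λ ≈ 5.9402. Check (Vieta): the three roots sum to 0, matching tr M = 0.
Thus the eigenvalues (to 4 decimals) are -6.6491 (modulus 6.6491); 0.7089 (modulus 0.7089); 5.9402 (modulus 5.9402). The spectral radius is the largest modulus: r(A) ≈ 6.6491. (Cross-check: r(A) ≤ ||A||_2 ≈ 7.5517; equality holds whenever A is normal, though it can also hold for some non-normal A.)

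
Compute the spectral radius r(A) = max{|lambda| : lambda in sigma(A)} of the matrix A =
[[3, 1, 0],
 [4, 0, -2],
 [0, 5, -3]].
r(A) ≈ 3.7631

The eigenvalues of A are the roots of its characteristic polynomial. With M = A (coefficients from the trace, the sum of principal 2x2 minors, and det A):
  p(λ) = det(λ I - M) = λ^3 - 3λ - 42.
No integer candidate from the rational root theorem (±divisors of 42) is a root, so the roots are irrational. The cubic discriminant is Δ = -47520 < 0, so there is one real root and a complex-conjugate pair. p(3) = -24 and p(4) = 10 have opposite signs, so a root lies in (3, 4); Newton's method refines it to λ ≈ 3.7631. Dividing out (λ - (3.7631)) leaves approximately λ^2 + 3.7631λ + 11.161. For λ^2 + 3.7631λ + 11.161 the discriminant is -30.483. It is negative, so the remaining roots are the complex-conjugate pair λ ≈ -1.8816 ± 2.7606i. Their product equals the constant term, so |λ|^2 ≈ 11.161 and |λ| ≈ 3.3408.
Thus the eigenvalues (to 4 decimals) are 3.7631 (modulus 3.7631); -1.8816 ± 2.7606i (modulus 3.3408). The spectral radius is the largest modulus: r(A) ≈ 3.7631. (Cross-check: r(A) ≤ ||A||_2 ≈ 6.272; equality holds whenever A is normal, though it can also hold for some non-normal A.)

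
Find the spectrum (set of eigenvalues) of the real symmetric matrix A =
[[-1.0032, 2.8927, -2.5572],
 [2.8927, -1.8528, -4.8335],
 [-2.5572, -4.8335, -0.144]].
sigma(A) ≈ {-6, -3, 6}

A is real symmetric, so its spectrum consists of real eigenvalues. Expanding the characteristic polynomial of the displayed matrix gives
  det(λ I - A) = p(λ) = λ^3 + (3)λ^2 + (-36)λ + (-108).
Solving p(λ) = 0 yields eigenvalues ≈ -6, -3, 6. (A is shown rounded to 4 decimals, so these recover the underlying integer eigenvalues to within that precision.)
Verification: the trace of A = -3 equals the sum of eigenvalues -3, and det(A) ≈ 107.9996 matches the eigenvalue product 108.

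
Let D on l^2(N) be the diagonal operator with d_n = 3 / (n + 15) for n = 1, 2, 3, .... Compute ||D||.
||D|| = 3/16 (attained at n = 1)

For D diagonal, ||D|| = sup_n |d_n| = sup_n 3/(n + 15). This is positive and strictly decreasing in n, so the supremum is attained at n = 1: d_1 = 3/(1 + 15) = 3/16. Hence ||D|| = 3/16.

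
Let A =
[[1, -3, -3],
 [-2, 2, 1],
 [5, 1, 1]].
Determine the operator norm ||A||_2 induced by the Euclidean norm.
||A||_2 ≈ 5.5175 (= sqrt(largest eigenvalue of A^T A))

||A||_2 = sigma_max(A) = sqrt(lambda_max(A^T A)). Form the symmetric matrix M = A^T A =
[[30, -2, 0],
 [-2, 14, 12],
 [0, 12, 11]].
Its characteristic polynomial (trace, sum of principal 2x2 minors, determinant of M give the coefficients) is
  p(λ) = det(λ I - M) = λ^3 - 55λ^2 + 756λ - 256.
No integer candidate from the rational root theorem (±divisors of 256) is a root, so the roots are irrational. The cubic discriminant is Δ = 20034704 > 0, so there are three distinct real roots. p(0) = -256 and p(1) = 446 have opposite signs, so a root lies in (0, 1); Newton's method refines it to λ ≈ 0.3473. p(24) = 32 and p(25) = -106 have opposite signs, so a root lies in (24, 25); Newton's method refines it to λ ≈ 24.21. p(30) = -76 and p(31) = 116 have opposite signs, so a root lies in (30, 31); Newton's method refines it to λ ≈ 30.4427. Check (Vieta): the three roots sum to 55, matching tr M = 55.
So the eigenvalues of A^T A are ≈ 0.3473, 24.21, 30.4427 (all ≥ 0, as they must be for A^T A). The largest is λ_max ≈ 30.4427, hence ||A||_2 = sqrt(λ_max) ≈ 5.5175.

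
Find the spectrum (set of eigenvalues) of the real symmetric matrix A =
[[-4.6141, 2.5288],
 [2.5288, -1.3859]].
sigma(A) ≈ {-6, 0}

A is real symmetric, so its spectrum consists of real eigenvalues. Expanding the characteristic polynomial of the displayed matrix gives
  det(λ I - A) = p(λ) = λ^2 + (6)λ + (0).
Solving p(λ) = 0 yields eigenvalues ≈ -6, 0. (A is shown rounded to 4 decimals, so these recover the underlying integer eigenvalues to within that precision.)
Verification: the trace of A = -6 equals the sum of eigenvalues -6, and det(A) ≈ -0.0001 matches the eigenvalue product 0.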